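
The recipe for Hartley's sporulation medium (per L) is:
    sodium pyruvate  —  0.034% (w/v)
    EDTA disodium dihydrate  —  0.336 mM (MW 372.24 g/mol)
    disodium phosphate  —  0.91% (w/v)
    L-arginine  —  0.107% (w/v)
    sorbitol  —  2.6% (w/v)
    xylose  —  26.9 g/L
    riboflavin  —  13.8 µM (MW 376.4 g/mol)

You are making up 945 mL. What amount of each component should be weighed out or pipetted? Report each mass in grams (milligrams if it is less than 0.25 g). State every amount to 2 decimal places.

sodium pyruvate 0.32 g; EDTA disodium dihydrate 118.19 mg; disodium phosphate 8.60 g; L-arginine 1.01 g; sorbitol 24.57 g; xylose 25.42 g; riboflavin 4.91 mg

Scale factor relative to 1 L: 0.945.
sodium pyruvate: 0.034% w/v = 0.34 g/L → 0.34 × 0.945 L = 0.32 g
EDTA disodium dihydrate: 0.336 mmol/L × 372.24 mg/mmol × 0.945 L = 118.19 mg
disodium phosphate: 0.91% w/v = 9.1 g/L → 9.1 × 0.945 L = 8.60 g
L-arginine: 0.107 g per 100 mL × 945 mL ÷ 100 = 1.01 g
sorbitol: 2.6% w/v = 26 g/L → 26 × 0.945 L = 24.57 g
xylose: 26.9 g/L × 0.945 L = 25.42 g
riboflavin: 13.8 µmol/L × 376.4 g/mol × 0.945 L ÷ 1000 = 4.91 mg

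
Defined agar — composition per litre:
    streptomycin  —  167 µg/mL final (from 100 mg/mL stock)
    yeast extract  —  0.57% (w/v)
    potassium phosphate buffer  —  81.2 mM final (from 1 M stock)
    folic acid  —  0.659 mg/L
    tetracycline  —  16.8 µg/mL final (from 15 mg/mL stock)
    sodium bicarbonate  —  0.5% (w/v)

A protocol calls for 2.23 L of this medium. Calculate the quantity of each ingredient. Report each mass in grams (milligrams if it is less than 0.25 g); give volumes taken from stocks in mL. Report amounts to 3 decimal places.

streptomycin 3.724 mL; yeast extract 12.711 g; potassium phosphate buffer 181.076 mL; folic acid 1.470 mg; tetracycline 2.498 mL; sodium bicarbonate 11.150 g

Working volume: 2.23 L.
streptomycin: V = C2·V2/C1 = 167 µg/mL × 2230 mL ÷ 100000 µg/mL = 3.724 mL
yeast extract: 0.57 g per 100 mL × 2230 mL ÷ 100 = 12.711 g
potassium phosphate buffer: V = C2·V2/C1 = 81.2 mM × 2230 mL ÷ 1000 mM = 181.076 mL
folic acid: 0.659 mg/L × 2.23 L = 1.470 mg
tetracycline: V = C2·V2/C1 = 16.8 µg/mL × 2230 mL ÷ 15000 µg/mL = 2.498 mL
sodium bicarbonate: 0.5 g per 100 mL × 2230 mL ÷ 100 = 11.150 g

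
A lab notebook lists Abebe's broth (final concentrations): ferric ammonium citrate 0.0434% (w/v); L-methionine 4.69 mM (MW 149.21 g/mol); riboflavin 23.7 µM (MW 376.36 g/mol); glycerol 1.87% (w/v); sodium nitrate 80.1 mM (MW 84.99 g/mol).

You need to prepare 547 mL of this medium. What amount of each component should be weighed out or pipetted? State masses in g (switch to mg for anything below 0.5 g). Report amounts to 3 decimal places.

ferric ammonium citrate 237.398 mg; L-methionine 382.788 mg; riboflavin 4.879 mg; glycerol 10.229 g; sodium nitrate 3.724 g

Working volume: 547 mL = 0.547 L.
ferric ammonium citrate: 0.0434 g per 100 mL × 547 mL ÷ 100 = 0.237398 g = 237.398 mg
L-methionine: 4.69 mmol/L × 149.21 mg/mmol × 0.547 L = 382.788 mg
riboflavin: 23.7 µmol/L × 376.36 g/mol × 0.547 L ÷ 1000 = 4.879 mg
glycerol: 1.87% w/v = 18.7 g/L → 18.7 × 0.547 L = 10.229 g
sodium nitrate: 80.1 mmol/L × 84.99 g/mol × 0.547 L ÷ 1000 = 3.724 g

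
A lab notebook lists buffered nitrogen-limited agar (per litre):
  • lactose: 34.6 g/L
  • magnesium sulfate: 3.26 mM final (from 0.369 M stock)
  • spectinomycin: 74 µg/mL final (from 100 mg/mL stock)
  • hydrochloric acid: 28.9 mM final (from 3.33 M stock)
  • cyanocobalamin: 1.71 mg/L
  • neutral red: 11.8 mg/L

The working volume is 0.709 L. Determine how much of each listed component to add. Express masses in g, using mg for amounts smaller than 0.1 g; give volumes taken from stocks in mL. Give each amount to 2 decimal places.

lactose 24.53 g; magnesium sulfate 6.26 mL; spectinomycin 0.52 mL; hydrochloric acid 6.15 mL; cyanocobalamin 1.21 mg; neutral red 8.37 mg

Scale factor relative to 1 L: 0.709.
lactose: 34.6 g/L × 0.709 L = 24.53 g
magnesium sulfate: C1V1 = C2V2 → 3.26 mM × 709 mL ÷ 369 mM = 6.26 mL
spectinomycin: C1V1 = C2V2 → 74 µg/mL × 709 mL ÷ 100000 µg/mL = 0.52 mL
hydrochloric acid: V = C2·V2/C1 = 28.9 mM × 709 mL ÷ 3330 mM = 6.15 mL
cyanocobalamin: 1.71 mg/L × 0.709 L = 1.21 mg
neutral red: 11.8 mg/L × 0.709 L = 8.37 mg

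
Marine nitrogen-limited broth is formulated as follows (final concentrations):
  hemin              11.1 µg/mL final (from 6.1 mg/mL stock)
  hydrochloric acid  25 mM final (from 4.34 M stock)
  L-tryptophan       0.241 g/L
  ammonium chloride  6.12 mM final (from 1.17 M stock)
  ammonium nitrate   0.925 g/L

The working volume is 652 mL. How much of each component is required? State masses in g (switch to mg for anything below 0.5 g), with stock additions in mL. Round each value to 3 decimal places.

hemin 1.186 mL; hydrochloric acid 3.756 mL; L-tryptophan 157.132 mg; ammonium chloride 3.410 mL; ammonium nitrate 0.603 g

Working volume: 652 mL = 0.652 L.
hemin: C1V1 = C2V2 → 11.1 µg/mL × 652 mL ÷ 6100 µg/mL = 1.186 mL
hydrochloric acid: C1V1 = C2V2 → 25 mM × 652 mL ÷ 4340 mM = 3.756 mL
L-tryptophan: 0.241 g/L × 0.652 L = 0.157132 g = 157.132 mg
ammonium chloride: C1V1 = C2V2 → 6.12 mM × 652 mL ÷ 1170 mM = 3.410 mL
ammonium nitrate: 0.925 g/L × 0.652 L = 0.603 g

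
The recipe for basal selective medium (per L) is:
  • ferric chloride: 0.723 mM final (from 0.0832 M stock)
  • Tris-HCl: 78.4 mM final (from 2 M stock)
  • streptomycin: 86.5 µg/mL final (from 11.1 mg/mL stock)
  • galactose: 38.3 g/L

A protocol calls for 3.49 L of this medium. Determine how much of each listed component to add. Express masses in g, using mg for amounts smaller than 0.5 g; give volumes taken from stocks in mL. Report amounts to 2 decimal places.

ferric chloride 30.33 mL; Tris-HCl 136.81 mL; streptomycin 27.20 mL; galactose 133.67 g

Scale factor relative to 1 L: 3.49.
ferric chloride: C1V1 = C2V2 → 0.723 mM × 3490 mL ÷ 83.2 mM = 30.33 mL
Tris-HCl: dilute stock: 78.4 mM × 3490 mL ÷ 2000 mM = 136.81 mL
streptomycin: C1V1 = C2V2 → 86.5 µg/mL × 3490 mL ÷ 11100 µg/mL = 27.20 mL
galactose: 38.3 g/L × 3.49 L = 133.67 g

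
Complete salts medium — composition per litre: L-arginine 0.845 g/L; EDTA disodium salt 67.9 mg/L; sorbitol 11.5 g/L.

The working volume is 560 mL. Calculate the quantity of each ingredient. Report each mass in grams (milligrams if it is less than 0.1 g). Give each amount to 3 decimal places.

L-arginine 0.473 g; EDTA disodium salt 38.024 mg; sorbitol 6.440 g

Scale factor relative to 1 L: 0.56.
L-arginine: 0.845 g/L × 0.56 L = 0.473 g
EDTA disodium salt: 67.9 mg/L × 0.56 L = 38.024 mg
sorbitol: 11.5 g/L × 0.56 L = 6.440 g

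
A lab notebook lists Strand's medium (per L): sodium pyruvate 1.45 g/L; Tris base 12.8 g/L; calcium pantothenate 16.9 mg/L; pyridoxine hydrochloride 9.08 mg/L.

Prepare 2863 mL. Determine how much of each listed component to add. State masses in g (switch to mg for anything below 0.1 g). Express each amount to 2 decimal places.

Target volume = 2863 mL = 2.863 L.
sodium pyruvate: 1.45 g/L × 2.863 L = 4.15 g
Tris base: 12.8 g/L × 2.863 L = 36.65 g
calcium pantothenate: 16.9 mg/L × 2.863 L = 48.38 mg
pyridoxine hydrochloride: 9.08 mg/L × 2.863 L = 26.00 mg

sodium pyruvate 4.15 g; Tris base 36.65 g; calcium pantothenate 48.38 mg; pyridoxine hydrochloride 26.00 mg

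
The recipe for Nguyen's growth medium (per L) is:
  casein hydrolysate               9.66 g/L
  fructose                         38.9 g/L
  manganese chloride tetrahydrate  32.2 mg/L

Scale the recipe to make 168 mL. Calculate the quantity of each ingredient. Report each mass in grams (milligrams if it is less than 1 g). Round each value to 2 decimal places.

Target volume = 168 mL = 0.168 L.
casein hydrolysate: 9.66 g/L × 0.168 L = 1.62 g
fructose: 38.9 g/L × 0.168 L = 6.54 g
manganese chloride tetrahydrate: 32.2 mg/L × 0.168 L = 5.41 mg

casein hydrolysate 1.62 g; fructose 6.54 g; manganese chloride tetrahydrate 5.41 mg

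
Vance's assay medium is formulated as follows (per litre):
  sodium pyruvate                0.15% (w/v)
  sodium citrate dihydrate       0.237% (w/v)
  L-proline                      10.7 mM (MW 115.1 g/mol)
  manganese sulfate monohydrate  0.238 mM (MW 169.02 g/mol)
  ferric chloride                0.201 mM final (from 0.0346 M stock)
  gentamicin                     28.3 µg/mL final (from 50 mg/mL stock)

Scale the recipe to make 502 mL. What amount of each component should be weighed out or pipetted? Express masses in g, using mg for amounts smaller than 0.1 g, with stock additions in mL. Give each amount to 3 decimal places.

sodium pyruvate 0.753 g; sodium citrate dihydrate 1.190 g; L-proline 0.618 g; manganese sulfate monohydrate 20.194 mg; ferric chloride 2.916 mL; gentamicin 0.284 mL

Scale factor relative to 1 L: 0.502.
sodium pyruvate: 0.15 g per 100 mL × 502 mL ÷ 100 = 0.753 g
sodium citrate dihydrate: 0.237% w/v = 2.37 g/L → 2.37 × 0.502 L = 1.190 g
L-proline: 10.7 mmol/L × 115.1 g/mol × 0.502 L ÷ 1000 = 0.618 g
manganese sulfate monohydrate: 0.238 mmol/L × 169.02 mg/mmol × 0.502 L = 20.194 mg
ferric chloride: dilute stock: 0.201 mM × 502 mL ÷ 34.6 mM = 2.916 mL
gentamicin: dilute stock: 28.3 µg/mL × 502 mL ÷ 50000 µg/mL = 0.284 mL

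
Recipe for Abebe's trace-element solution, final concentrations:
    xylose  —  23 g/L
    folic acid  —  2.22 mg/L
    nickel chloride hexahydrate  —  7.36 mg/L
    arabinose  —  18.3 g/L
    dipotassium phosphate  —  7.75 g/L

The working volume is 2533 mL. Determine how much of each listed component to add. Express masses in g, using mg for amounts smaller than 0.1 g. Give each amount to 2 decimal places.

Target volume = 2533 mL = 2.533 L.
xylose: 23 g/L × 2.533 L = 58.26 g
folic acid: 2.22 mg/L × 2.533 L = 5.62 mg
nickel chloride hexahydrate: 7.36 mg/L × 2.533 L = 18.64 mg
arabinose: 18.3 g/L × 2.533 L = 46.35 g
dipotassium phosphate: 7.75 g/L × 2.533 L = 19.63 g

xylose 58.26 g; folic acid 5.62 mg; nickel chloride hexahydrate 18.64 mg; arabinose 46.35 g; dipotassium phosphate 19.63 g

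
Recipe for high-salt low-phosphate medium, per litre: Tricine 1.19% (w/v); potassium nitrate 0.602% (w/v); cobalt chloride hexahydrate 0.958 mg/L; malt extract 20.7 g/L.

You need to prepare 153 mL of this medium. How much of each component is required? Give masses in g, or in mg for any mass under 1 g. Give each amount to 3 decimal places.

Tricine 1.821 g; potassium nitrate 921.060 mg; cobalt chloride hexahydrate 0.147 mg; malt extract 3.167 g

Working volume: 153 mL = 0.153 L.
Tricine: 1.19% w/v = 11.9 g/L → 11.9 × 0.153 L = 1.821 g
potassium nitrate: 0.602% w/v = 6.02 g/L → 6.02 × 0.153 L = 0.92106 g = 921.060 mg
cobalt chloride hexahydrate: 0.958 mg/L × 0.153 L = 0.147 mg
malt extract: 20.7 g/L × 0.153 L = 3.167 g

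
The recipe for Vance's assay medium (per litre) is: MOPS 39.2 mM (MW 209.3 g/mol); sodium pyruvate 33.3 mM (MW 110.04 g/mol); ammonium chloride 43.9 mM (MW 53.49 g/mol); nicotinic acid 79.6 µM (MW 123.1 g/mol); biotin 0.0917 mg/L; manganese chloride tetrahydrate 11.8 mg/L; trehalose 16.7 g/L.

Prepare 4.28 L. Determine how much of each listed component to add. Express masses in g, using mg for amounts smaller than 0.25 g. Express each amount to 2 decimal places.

Working volume: 4.28 L.
MOPS: 39.2 mmol/L × 209.3 g/mol × 4.28 L ÷ 1000 = 35.12 g
sodium pyruvate: 33.3 mmol/L × 110.04 g/mol × 4.28 L ÷ 1000 = 15.68 g
ammonium chloride: 43.9 mmol/L × 53.49 g/mol × 4.28 L ÷ 1000 = 10.05 g
nicotinic acid: 79.6 µmol/L × 123.1 g/mol × 4.28 L ÷ 1000 = 41.94 mg
biotin: 0.0917 mg/L × 4.28 L = 0.39 mg
manganese chloride tetrahydrate: 11.8 mg/L × 4.28 L = 50.50 mg
trehalose: 16.7 g/L × 4.28 L = 71.48 g

MOPS 35.12 g; sodium pyruvate 15.68 g; ammonium chloride 10.05 g; nicotinic acid 41.94 mg; biotin 0.39 mg; manganese chloride tetrahydrate 50.50 mg; trehalose 71.48 g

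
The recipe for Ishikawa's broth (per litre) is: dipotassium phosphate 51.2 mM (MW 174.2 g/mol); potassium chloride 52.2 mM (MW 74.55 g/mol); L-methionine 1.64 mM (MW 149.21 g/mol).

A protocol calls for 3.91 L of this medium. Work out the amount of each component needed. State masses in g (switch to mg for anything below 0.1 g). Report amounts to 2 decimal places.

dipotassium phosphate 34.87 g; potassium chloride 15.22 g; L-methionine 0.96 g

Scale factor relative to 1 L: 3.91.
dipotassium phosphate: 51.2 mmol/L × 174.2 g/mol × 3.91 L ÷ 1000 = 34.87 g
potassium chloride: 52.2 mmol/L × 74.55 g/mol × 3.91 L ÷ 1000 = 15.22 g
L-methionine: 1.64 mmol/L × 149.21 g/mol × 3.91 L ÷ 1000 = 0.96 g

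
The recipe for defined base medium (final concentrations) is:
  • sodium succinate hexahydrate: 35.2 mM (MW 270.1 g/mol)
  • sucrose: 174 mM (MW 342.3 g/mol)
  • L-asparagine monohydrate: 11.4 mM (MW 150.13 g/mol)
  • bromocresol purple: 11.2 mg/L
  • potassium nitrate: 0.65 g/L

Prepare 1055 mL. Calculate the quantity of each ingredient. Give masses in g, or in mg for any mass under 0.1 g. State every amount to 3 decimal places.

sodium succinate hexahydrate 10.030 g; sucrose 62.836 g; L-asparagine monohydrate 1.806 g; bromocresol purple 11.816 mg; potassium nitrate 0.686 g

Scale factor relative to 1 L: 1.055.
sodium succinate hexahydrate: 35.2 mmol/L × 270.1 g/mol × 1.055 L ÷ 1000 = 10.030 g
sucrose: 174 mmol/L × 342.3 g/mol × 1.055 L ÷ 1000 = 62.836 g
L-asparagine monohydrate: 11.4 mmol/L × 150.13 g/mol × 1.055 L ÷ 1000 = 1.806 g
bromocresol purple: 11.2 mg/L × 1.055 L = 11.816 mg
potassium nitrate: 0.65 g/L × 1.055 L = 0.686 g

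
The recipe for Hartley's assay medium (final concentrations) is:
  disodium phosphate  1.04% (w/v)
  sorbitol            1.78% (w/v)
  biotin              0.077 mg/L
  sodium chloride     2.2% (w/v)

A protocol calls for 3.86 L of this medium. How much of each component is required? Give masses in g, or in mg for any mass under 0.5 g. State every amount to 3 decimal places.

disodium phosphate 40.144 g; sorbitol 68.708 g; biotin 0.297 mg; sodium chloride 84.920 g

Working volume: 3.86 L.
disodium phosphate: 1.04 g per 100 mL × 3860 mL ÷ 100 = 40.144 g
sorbitol: 1.78% w/v = 17.8 g/L → 17.8 × 3.86 L = 68.708 g
biotin: 0.077 mg/L × 3.86 L = 0.297 mg
sodium chloride: 2.2 g per 100 mL × 3860 mL ÷ 100 = 84.920 g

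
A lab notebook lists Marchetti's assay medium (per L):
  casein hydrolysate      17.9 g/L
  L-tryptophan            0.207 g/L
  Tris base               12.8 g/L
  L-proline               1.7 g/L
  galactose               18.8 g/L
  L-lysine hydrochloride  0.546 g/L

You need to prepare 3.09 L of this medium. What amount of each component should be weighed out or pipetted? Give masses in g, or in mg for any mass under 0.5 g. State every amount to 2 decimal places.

casein hydrolysate 55.31 g; L-tryptophan 0.64 g; Tris base 39.55 g; L-proline 5.25 g; galactose 58.09 g; L-lysine hydrochloride 1.69 g

Scale factor relative to 1 L: 3.09.
casein hydrolysate: 17.9 g/L × 3.09 L = 55.31 g
L-tryptophan: 0.207 g/L × 3.09 L = 0.64 g
Tris base: 12.8 g/L × 3.09 L = 39.55 g
L-proline: 1.7 g/L × 3.09 L = 5.25 g
galactose: 18.8 g/L × 3.09 L = 58.09 g
L-lysine hydrochloride: 0.546 g/L × 3.09 L = 1.69 g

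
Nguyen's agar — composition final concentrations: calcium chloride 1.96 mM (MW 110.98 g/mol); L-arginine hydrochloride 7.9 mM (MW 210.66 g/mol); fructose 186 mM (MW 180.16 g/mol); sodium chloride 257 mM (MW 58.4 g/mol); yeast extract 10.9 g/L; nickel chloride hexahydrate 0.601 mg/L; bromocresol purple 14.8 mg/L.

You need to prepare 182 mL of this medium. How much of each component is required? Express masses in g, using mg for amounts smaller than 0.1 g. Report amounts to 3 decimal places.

calcium chloride 39.589 mg; L-arginine hydrochloride 0.303 g; fructose 6.099 g; sodium chloride 2.732 g; yeast extract 1.984 g; nickel chloride hexahydrate 0.109 mg; bromocresol purple 2.694 mg

Target volume = 182 mL = 0.182 L.
calcium chloride: 1.96 mmol/L × 110.98 mg/mmol × 0.182 L = 39.589 mg
L-arginine hydrochloride: 7.9 mmol/L × 210.66 g/mol × 0.182 L ÷ 1000 = 0.303 g
fructose: 186 mmol/L × 180.16 g/mol × 0.182 L ÷ 1000 = 6.099 g
sodium chloride: 257 mmol/L × 58.4 g/mol × 0.182 L ÷ 1000 = 2.732 g
yeast extract: 10.9 g/L × 0.182 L = 1.984 g
nickel chloride hexahydrate: 0.601 mg/L × 0.182 L = 0.109 mg
bromocresol purple: 14.8 mg/L × 0.182 L = 2.694 mg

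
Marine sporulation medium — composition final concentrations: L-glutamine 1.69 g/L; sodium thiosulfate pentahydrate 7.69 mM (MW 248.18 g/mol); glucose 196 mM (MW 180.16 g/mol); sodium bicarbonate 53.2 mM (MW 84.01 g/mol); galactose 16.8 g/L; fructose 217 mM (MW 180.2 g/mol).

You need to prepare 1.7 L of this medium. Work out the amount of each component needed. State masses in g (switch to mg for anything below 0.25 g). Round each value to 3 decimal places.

Scale factor relative to 1 L: 1.7.
L-glutamine: 1.69 g/L × 1.7 L = 2.873 g
sodium thiosulfate pentahydrate: 7.69 mmol/L × 248.18 g/mol × 1.7 L ÷ 1000 = 3.244 g
glucose: 196 mmol/L × 180.16 g/mol × 1.7 L ÷ 1000 = 60.029 g
sodium bicarbonate: 53.2 mmol/L × 84.01 g/mol × 1.7 L ÷ 1000 = 7.598 g
galactose: 16.8 g/L × 1.7 L = 28.560 g
fructose: 217 mmol/L × 180.2 g/mol × 1.7 L ÷ 1000 = 66.476 g

L-glutamine 2.873 g; sodium thiosulfate pentahydrate 3.244 g; glucose 60.029 g; sodium bicarbonate 7.598 g; galactose 28.560 g; fructose 66.476 g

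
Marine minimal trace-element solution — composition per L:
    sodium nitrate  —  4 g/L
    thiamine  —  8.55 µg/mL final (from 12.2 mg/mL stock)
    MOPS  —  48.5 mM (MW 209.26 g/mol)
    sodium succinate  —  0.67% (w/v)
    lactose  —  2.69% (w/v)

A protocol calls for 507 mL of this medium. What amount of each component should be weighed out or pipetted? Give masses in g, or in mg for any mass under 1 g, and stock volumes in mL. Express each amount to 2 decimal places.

Scale factor relative to 1 L: 0.507.
sodium nitrate: 4 g/L × 0.507 L = 2.03 g
thiamine: C1V1 = C2V2 → 8.55 µg/mL × 507 mL ÷ 12200 µg/mL = 0.36 mL
MOPS: 48.5 mmol/L × 209.26 g/mol × 0.507 L ÷ 1000 = 5.15 g
sodium succinate: 0.67 g per 100 mL × 507 mL ÷ 100 = 3.40 g
lactose: 2.69 g per 100 mL × 507 mL ÷ 100 = 13.64 g

sodium nitrate 2.03 g; thiamine 0.36 mL; MOPS 5.15 g; sodium succinate 3.40 g; lactose 13.64 g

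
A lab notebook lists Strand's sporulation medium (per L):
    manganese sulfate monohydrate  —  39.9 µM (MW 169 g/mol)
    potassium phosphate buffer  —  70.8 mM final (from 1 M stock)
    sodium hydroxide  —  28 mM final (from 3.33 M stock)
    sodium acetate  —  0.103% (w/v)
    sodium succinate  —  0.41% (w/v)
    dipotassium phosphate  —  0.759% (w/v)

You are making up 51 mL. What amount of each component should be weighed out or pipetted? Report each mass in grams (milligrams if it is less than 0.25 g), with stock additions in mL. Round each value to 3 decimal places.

manganese sulfate monohydrate 0.344 mg; potassium phosphate buffer 3.611 mL; sodium hydroxide 0.429 mL; sodium acetate 52.530 mg; sodium succinate 209.100 mg; dipotassium phosphate 0.387 g

Working volume: 51 mL = 0.051 L.
manganese sulfate monohydrate: 39.9 µmol/L × 169 g/mol × 0.051 L ÷ 1000 = 0.344 mg
potassium phosphate buffer: V = C2·V2/C1 = 70.8 mM × 51 mL ÷ 1000 mM = 3.611 mL
sodium hydroxide: dilute stock: 28 mM × 51 mL ÷ 3330 mM = 0.429 mL
sodium acetate: 0.103% w/v = 1.03 g/L → 1.03 × 0.051 L = 0.05253 g = 52.530 mg
sodium succinate: 0.41% w/v = 4.1 g/L → 4.1 × 0.051 L = 0.2091 g = 209.100 mg
dipotassium phosphate: 0.759% w/v = 7.59 g/L → 7.59 × 0.051 L = 0.387 g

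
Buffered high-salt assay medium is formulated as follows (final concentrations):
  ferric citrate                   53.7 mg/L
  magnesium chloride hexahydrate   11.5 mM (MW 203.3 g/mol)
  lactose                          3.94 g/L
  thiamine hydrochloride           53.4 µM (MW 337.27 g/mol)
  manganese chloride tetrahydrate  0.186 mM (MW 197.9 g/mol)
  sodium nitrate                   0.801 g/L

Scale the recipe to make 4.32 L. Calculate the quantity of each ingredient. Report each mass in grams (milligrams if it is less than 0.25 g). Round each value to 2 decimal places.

ferric citrate 231.98 mg; magnesium chloride hexahydrate 10.10 g; lactose 17.02 g; thiamine hydrochloride 77.80 mg; manganese chloride tetrahydrate 159.02 mg; sodium nitrate 3.46 g

Working volume: 4.32 L.
ferric citrate: 53.7 mg/L × 4.32 L = 231.98 mg
magnesium chloride hexahydrate: 11.5 mmol/L × 203.3 g/mol × 4.32 L ÷ 1000 = 10.10 g
lactose: 3.94 g/L × 4.32 L = 17.02 g
thiamine hydrochloride: 53.4 µmol/L × 337.27 g/mol × 4.32 L ÷ 1000 = 77.80 mg
manganese chloride tetrahydrate: 0.186 mmol/L × 197.9 mg/mmol × 4.32 L = 159.02 mg
sodium nitrate: 0.801 g/L × 4.32 L = 3.46 g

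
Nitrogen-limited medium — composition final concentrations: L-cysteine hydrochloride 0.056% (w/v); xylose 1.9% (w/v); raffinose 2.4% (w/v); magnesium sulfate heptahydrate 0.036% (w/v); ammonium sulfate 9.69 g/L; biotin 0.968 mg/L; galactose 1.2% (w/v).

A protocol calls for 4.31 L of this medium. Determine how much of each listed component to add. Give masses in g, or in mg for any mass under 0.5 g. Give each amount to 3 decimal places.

Working volume: 4.31 L.
L-cysteine hydrochloride: 0.056% w/v = 0.56 g/L → 0.56 × 4.31 L = 2.414 g
xylose: 1.9% w/v = 19 g/L → 19 × 4.31 L = 81.890 g
raffinose: 2.4 g per 100 mL × 4310 mL ÷ 100 = 103.440 g
magnesium sulfate heptahydrate: 0.036% w/v = 0.36 g/L → 0.36 × 4.31 L = 1.552 g
ammonium sulfate: 9.69 g/L × 4.31 L = 41.764 g
biotin: 0.968 mg/L × 4.31 L = 4.172 mg
galactose: 1.2% w/v = 12 g/L → 12 × 4.31 L = 51.720 g

L-cysteine hydrochloride 2.414 g; xylose 81.890 g; raffinose 103.440 g; magnesium sulfate heptahydrate 1.552 g; ammonium sulfate 41.764 g; biotin 4.172 mg; galactose 51.720 g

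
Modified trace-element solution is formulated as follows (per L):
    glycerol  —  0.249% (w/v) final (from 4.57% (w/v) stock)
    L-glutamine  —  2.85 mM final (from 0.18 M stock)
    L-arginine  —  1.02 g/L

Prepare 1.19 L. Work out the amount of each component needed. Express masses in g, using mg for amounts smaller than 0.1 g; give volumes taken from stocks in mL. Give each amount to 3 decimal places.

Scale factor relative to 1 L: 1.19.
glycerol: C1V1 = C2V2 → 0.249% ÷ 4.57% × 1190 mL = 64.838 mL
L-glutamine: V = C2·V2/C1 = 2.85 mM × 1190 mL ÷ 180 mM = 18.842 mL
L-arginine: 1.02 g/L × 1.19 L = 1.214 g

glycerol 64.838 mL; L-glutamine 18.842 mL; L-arginine 1.214 g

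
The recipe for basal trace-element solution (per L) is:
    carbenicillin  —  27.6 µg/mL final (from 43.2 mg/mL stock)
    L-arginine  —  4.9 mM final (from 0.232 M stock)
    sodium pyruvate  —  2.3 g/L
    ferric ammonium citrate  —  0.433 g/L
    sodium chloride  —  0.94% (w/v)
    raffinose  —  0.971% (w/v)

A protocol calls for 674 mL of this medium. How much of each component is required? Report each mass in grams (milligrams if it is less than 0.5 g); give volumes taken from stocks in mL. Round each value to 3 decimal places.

Scale factor relative to 1 L: 0.674.
carbenicillin: V = C2·V2/C1 = 27.6 µg/mL × 674 mL ÷ 43200 µg/mL = 0.431 mL
L-arginine: C1V1 = C2V2 → 4.9 mM × 674 mL ÷ 232 mM = 14.235 mL
sodium pyruvate: 2.3 g/L × 0.674 L = 1.550 g
ferric ammonium citrate: 0.433 g/L × 0.674 L = 0.291842 g = 291.842 mg
sodium chloride: 0.94 g per 100 mL × 674 mL ÷ 100 = 6.336 g
raffinose: 0.971% w/v = 9.71 g/L → 9.71 × 0.674 L = 6.545 g

carbenicillin 0.431 mL; L-arginine 14.235 mL; sodium pyruvate 1.550 g; ferric ammonium citrate 291.842 mg; sodium chloride 6.336 g; raffinose 6.545 g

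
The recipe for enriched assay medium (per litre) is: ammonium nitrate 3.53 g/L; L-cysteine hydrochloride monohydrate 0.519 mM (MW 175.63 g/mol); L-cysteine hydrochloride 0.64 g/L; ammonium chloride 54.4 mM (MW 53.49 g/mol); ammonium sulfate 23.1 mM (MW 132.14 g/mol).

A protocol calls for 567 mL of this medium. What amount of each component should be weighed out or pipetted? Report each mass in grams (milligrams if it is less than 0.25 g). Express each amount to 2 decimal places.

ammonium nitrate 2.00 g; L-cysteine hydrochloride monohydrate 51.68 mg; L-cysteine hydrochloride 0.36 g; ammonium chloride 1.65 g; ammonium sulfate 1.73 g

Working volume: 567 mL = 0.567 L.
ammonium nitrate: 3.53 g/L × 0.567 L = 2.00 g
L-cysteine hydrochloride monohydrate: 0.519 mmol/L × 175.63 mg/mmol × 0.567 L = 51.68 mg
L-cysteine hydrochloride: 0.64 g/L × 0.567 L = 0.36 g
ammonium chloride: 54.4 mmol/L × 53.49 g/mol × 0.567 L ÷ 1000 = 1.65 g
ammonium sulfate: 23.1 mmol/L × 132.14 g/mol × 0.567 L ÷ 1000 = 1.73 g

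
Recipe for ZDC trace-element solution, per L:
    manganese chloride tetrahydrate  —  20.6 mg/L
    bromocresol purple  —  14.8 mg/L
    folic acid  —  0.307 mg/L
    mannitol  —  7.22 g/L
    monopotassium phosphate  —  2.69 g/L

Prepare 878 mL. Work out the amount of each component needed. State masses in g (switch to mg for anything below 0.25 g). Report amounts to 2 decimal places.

manganese chloride tetrahydrate 18.09 mg; bromocresol purple 12.99 mg; folic acid 0.27 mg; mannitol 6.34 g; monopotassium phosphate 2.36 g

Scale factor relative to 1 L: 0.878.
manganese chloride tetrahydrate: 20.6 mg/L × 0.878 L = 18.09 mg
bromocresol purple: 14.8 mg/L × 0.878 L = 12.99 mg
folic acid: 0.307 mg/L × 0.878 L = 0.27 mg
mannitol: 7.22 g/L × 0.878 L = 6.34 g
monopotassium phosphate: 2.69 g/L × 0.878 L = 2.36 g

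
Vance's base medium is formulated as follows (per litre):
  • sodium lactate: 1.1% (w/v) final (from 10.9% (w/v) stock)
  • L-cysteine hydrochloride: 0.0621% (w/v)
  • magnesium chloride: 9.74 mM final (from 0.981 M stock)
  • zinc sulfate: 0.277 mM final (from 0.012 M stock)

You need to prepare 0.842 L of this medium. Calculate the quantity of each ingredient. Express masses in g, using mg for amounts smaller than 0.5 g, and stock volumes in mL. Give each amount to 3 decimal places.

Scale factor relative to 1 L: 0.842.
sodium lactate: V = C2·V2/C1 = 1.1% ÷ 10.9% × 842 mL = 84.972 mL
L-cysteine hydrochloride: 0.0621% w/v = 0.621 g/L → 0.621 × 0.842 L = 0.523 g
magnesium chloride: dilute stock: 9.74 mM × 842 mL ÷ 981 mM = 8.360 mL
zinc sulfate: V = C2·V2/C1 = 0.277 mM × 842 mL ÷ 12 mM = 19.436 mL

sodium lactate 84.972 mL; L-cysteine hydrochloride 0.523 g; magnesium chloride 8.360 mL; zinc sulfate 19.436 mL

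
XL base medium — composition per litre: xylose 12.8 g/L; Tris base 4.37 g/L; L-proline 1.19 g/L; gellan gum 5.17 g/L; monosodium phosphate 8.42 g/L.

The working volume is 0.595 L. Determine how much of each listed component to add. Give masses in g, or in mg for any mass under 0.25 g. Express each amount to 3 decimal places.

Scale factor relative to 1 L: 0.595.
xylose: 12.8 g/L × 0.595 L = 7.616 g
Tris base: 4.37 g/L × 0.595 L = 2.600 g
L-proline: 1.19 g/L × 0.595 L = 0.708 g
gellan gum: 5.17 g/L × 0.595 L = 3.076 g
monosodium phosphate: 8.42 g/L × 0.595 L = 5.010 g

xylose 7.616 g; Tris base 2.600 g; L-proline 0.708 g; gellan gum 3.076 g; monosodium phosphate 5.010 g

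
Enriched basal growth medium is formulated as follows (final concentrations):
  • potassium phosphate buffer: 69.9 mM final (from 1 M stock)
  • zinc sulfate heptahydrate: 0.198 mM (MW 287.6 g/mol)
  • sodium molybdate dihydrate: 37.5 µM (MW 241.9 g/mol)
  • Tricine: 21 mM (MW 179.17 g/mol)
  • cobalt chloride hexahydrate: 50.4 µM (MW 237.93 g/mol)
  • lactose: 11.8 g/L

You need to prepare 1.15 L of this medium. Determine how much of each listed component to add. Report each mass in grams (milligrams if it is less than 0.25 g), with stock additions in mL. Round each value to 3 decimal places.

Scale factor relative to 1 L: 1.15.
potassium phosphate buffer: V = C2·V2/C1 = 69.9 mM × 1150 mL ÷ 1000 mM = 80.385 mL
zinc sulfate heptahydrate: 0.198 mmol/L × 287.6 mg/mmol × 1.15 L = 65.487 mg
sodium molybdate dihydrate: 37.5 µmol/L × 241.9 g/mol × 1.15 L ÷ 1000 = 10.432 mg
Tricine: 21 mmol/L × 179.17 g/mol × 1.15 L ÷ 1000 = 4.327 g
cobalt chloride hexahydrate: 50.4 µmol/L × 237.93 g/mol × 1.15 L ÷ 1000 = 13.790 mg
lactose: 11.8 g/L × 1.15 L = 13.570 g

potassium phosphate buffer 80.385 mL; zinc sulfate heptahydrate 65.487 mg; sodium molybdate dihydrate 10.432 mg; Tricine 4.327 g; cobalt chloride hexahydrate 13.790 mg; lactose 13.570 g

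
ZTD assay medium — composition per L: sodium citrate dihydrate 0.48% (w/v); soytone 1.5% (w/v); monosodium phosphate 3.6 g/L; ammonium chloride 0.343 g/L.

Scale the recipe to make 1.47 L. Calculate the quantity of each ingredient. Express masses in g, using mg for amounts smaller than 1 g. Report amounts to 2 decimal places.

sodium citrate dihydrate 7.06 g; soytone 22.05 g; monosodium phosphate 5.29 g; ammonium chloride 504.21 mg

Scale factor relative to 1 L: 1.47.
sodium citrate dihydrate: 0.48% w/v = 4.8 g/L → 4.8 × 1.47 L = 7.06 g
soytone: 1.5 g per 100 mL × 1470 mL ÷ 100 = 22.05 g
monosodium phosphate: 3.6 g/L × 1.47 L = 5.29 g
ammonium chloride: 0.343 g/L × 1.47 L = 0.50421 g = 504.21 mg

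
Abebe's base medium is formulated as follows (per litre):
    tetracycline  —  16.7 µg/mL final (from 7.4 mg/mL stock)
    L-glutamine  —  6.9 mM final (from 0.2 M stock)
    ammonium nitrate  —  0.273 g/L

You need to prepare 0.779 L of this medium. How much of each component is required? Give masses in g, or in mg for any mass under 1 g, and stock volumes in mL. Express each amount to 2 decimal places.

tetracycline 1.76 mL; L-glutamine 26.88 mL; ammonium nitrate 212.67 mg

Scale factor relative to 1 L: 0.779.
tetracycline: dilute stock: 16.7 µg/mL × 779 mL ÷ 7400 µg/mL = 1.76 mL
L-glutamine: C1V1 = C2V2 → 6.9 mM × 779 mL ÷ 200 mM = 26.88 mL
ammonium nitrate: 0.273 g/L × 0.779 L = 0.212667 g = 212.67 mg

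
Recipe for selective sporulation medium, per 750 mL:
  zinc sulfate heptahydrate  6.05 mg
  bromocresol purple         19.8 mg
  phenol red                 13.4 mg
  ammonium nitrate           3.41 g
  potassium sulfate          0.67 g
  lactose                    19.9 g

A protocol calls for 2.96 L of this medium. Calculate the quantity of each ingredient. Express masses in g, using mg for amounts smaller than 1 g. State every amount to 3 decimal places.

Scale factor = 2960 mL / 750 mL = 3.94667.
zinc sulfate heptahydrate: 6.05 mg × (2960 mL / 750 mL) = 23.877 mg
bromocresol purple: 19.8 mg × (2960 mL / 750 mL) = 78.144 mg
phenol red: 13.4 mg × (2960 mL / 750 mL) = 52.885 mg
ammonium nitrate: 3.41 g × (2960 mL / 750 mL) = 13.458 g
potassium sulfate: 0.67 g × (2960 mL / 750 mL) = 2.644 g
lactose: 19.9 g × (2960 mL / 750 mL) = 78.539 g

zinc sulfate heptahydrate 23.877 mg; bromocresol purple 78.144 mg; phenol red 52.885 mg; ammonium nitrate 13.458 g; potassium sulfate 2.644 g; lactose 78.539 g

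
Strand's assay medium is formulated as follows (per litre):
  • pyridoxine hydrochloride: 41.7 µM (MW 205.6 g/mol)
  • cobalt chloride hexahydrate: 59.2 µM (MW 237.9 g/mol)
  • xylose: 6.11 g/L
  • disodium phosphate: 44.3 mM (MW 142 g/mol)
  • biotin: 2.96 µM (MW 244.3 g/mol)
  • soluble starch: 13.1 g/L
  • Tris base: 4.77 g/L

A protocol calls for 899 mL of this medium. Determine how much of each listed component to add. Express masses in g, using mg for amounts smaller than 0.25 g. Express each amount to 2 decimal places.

Target volume = 899 mL = 0.899 L.
pyridoxine hydrochloride: 41.7 µmol/L × 205.6 g/mol × 0.899 L ÷ 1000 = 7.71 mg
cobalt chloride hexahydrate: 59.2 µmol/L × 237.9 g/mol × 0.899 L ÷ 1000 = 12.66 mg
xylose: 6.11 g/L × 0.899 L = 5.49 g
disodium phosphate: 44.3 mmol/L × 142 g/mol × 0.899 L ÷ 1000 = 5.66 g
biotin: 2.96 µmol/L × 244.3 g/mol × 0.899 L ÷ 1000 = 0.65 mg
soluble starch: 13.1 g/L × 0.899 L = 11.78 g
Tris base: 4.77 g/L × 0.899 L = 4.29 g

pyridoxine hydrochloride 7.71 mg; cobalt chloride hexahydrate 12.66 mg; xylose 5.49 g; disodium phosphate 5.66 g; biotin 0.65 mg; soluble starch 11.78 g; Tris base 4.29 g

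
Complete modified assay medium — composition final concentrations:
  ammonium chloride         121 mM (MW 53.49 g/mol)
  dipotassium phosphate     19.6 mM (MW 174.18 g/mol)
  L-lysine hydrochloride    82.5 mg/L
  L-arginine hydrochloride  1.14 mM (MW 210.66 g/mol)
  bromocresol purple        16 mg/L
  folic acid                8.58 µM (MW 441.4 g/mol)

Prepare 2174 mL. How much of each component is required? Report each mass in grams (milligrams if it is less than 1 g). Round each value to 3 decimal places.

Working volume: 2174 mL = 2.174 L.
ammonium chloride: 121 mmol/L × 53.49 g/mol × 2.174 L ÷ 1000 = 14.071 g
dipotassium phosphate: 19.6 mmol/L × 174.18 g/mol × 2.174 L ÷ 1000 = 7.422 g
L-lysine hydrochloride: 82.5 mg/L × 2.174 L = 179.355 mg
L-arginine hydrochloride: 1.14 mmol/L × 210.66 mg/mmol × 2.174 L = 522.091 mg
bromocresol purple: 16 mg/L × 2.174 L = 34.784 mg
folic acid: 8.58 µmol/L × 441.4 g/mol × 2.174 L ÷ 1000 = 8.233 mg

ammonium chloride 14.071 g; dipotassium phosphate 7.422 g; L-lysine hydrochloride 179.355 mg; L-arginine hydrochloride 522.091 mg; bromocresol purple 34.784 mg; folic acid 8.233 mg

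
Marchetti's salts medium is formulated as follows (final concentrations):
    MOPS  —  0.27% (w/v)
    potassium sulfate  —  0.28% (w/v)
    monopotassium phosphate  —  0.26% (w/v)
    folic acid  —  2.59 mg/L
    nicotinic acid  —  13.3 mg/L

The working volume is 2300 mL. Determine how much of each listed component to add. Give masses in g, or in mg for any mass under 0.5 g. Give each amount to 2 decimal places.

Target volume = 2300 mL = 2.3 L.
MOPS: 0.27% w/v = 2.7 g/L → 2.7 × 2.3 L = 6.21 g
potassium sulfate: 0.28% w/v = 2.8 g/L → 2.8 × 2.3 L = 6.44 g
monopotassium phosphate: 0.26% w/v = 2.6 g/L → 2.6 × 2.3 L = 5.98 g
folic acid: 2.59 mg/L × 2.3 L = 5.96 mg
nicotinic acid: 13.3 mg/L × 2.3 L = 30.59 mg

MOPS 6.21 g; potassium sulfate 6.44 g; monopotassium phosphate 5.98 g; folic acid 5.96 mg; nicotinic acid 30.59 mg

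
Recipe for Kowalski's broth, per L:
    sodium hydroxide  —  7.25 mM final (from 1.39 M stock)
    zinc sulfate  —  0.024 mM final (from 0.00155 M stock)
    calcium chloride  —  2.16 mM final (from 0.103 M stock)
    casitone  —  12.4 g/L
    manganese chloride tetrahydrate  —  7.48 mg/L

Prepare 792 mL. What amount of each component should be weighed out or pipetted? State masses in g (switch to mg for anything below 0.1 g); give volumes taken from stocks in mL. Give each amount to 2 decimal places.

Scale factor relative to 1 L: 0.792.
sodium hydroxide: V = C2·V2/C1 = 7.25 mM × 792 mL ÷ 1390 mM = 4.13 mL
zinc sulfate: dilute stock: 0.024 mM × 792 mL ÷ 1.55 mM = 12.26 mL
calcium chloride: V = C2·V2/C1 = 2.16 mM × 792 mL ÷ 103 mM = 16.61 mL
casitone: 12.4 g/L × 0.792 L = 9.82 g
manganese chloride tetrahydrate: 7.48 mg/L × 0.792 L = 5.92 mg

sodium hydroxide 4.13 mL; zinc sulfate 12.26 mL; calcium chloride 16.61 mL; casitone 9.82 g; manganese chloride tetrahydrate 5.92 mg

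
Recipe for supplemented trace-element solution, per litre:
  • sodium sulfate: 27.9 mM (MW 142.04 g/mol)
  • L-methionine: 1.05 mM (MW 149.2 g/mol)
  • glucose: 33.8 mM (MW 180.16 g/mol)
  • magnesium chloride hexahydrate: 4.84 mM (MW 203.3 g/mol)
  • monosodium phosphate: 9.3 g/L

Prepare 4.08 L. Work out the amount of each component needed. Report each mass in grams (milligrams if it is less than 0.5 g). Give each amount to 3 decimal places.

sodium sulfate 16.169 g; L-methionine 0.639 g; glucose 24.845 g; magnesium chloride hexahydrate 4.015 g; monosodium phosphate 37.944 g

Working volume: 4.08 L.
sodium sulfate: 27.9 mmol/L × 142.04 g/mol × 4.08 L ÷ 1000 = 16.169 g
L-methionine: 1.05 mmol/L × 149.2 g/mol × 4.08 L ÷ 1000 = 0.639 g
glucose: 33.8 mmol/L × 180.16 g/mol × 4.08 L ÷ 1000 = 24.845 g
magnesium chloride hexahydrate: 4.84 mmol/L × 203.3 g/mol × 4.08 L ÷ 1000 = 4.015 g
monosodium phosphate: 9.3 g/L × 4.08 L = 37.944 g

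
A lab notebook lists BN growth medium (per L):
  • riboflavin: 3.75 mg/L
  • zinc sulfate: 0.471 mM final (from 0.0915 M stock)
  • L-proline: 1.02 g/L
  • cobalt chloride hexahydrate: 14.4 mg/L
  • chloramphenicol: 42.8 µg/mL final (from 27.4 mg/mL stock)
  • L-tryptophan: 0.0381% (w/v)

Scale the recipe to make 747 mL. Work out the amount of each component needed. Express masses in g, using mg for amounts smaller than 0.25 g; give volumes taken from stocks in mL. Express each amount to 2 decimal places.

Working volume: 747 mL = 0.747 L.
riboflavin: 3.75 mg/L × 0.747 L = 2.80 mg
zinc sulfate: dilute stock: 0.471 mM × 747 mL ÷ 91.5 mM = 3.85 mL
L-proline: 1.02 g/L × 0.747 L = 0.76 g
cobalt chloride hexahydrate: 14.4 mg/L × 0.747 L = 10.76 mg
chloramphenicol: dilute stock: 42.8 µg/mL × 747 mL ÷ 27400 µg/mL = 1.17 mL
L-tryptophan: 0.0381% w/v = 0.381 g/L → 0.381 × 0.747 L = 0.28 g

riboflavin 2.80 mg; zinc sulfate 3.85 mL; L-proline 0.76 g; cobalt chloride hexahydrate 10.76 mg; chloramphenicol 1.17 mL; L-tryptophan 0.28 g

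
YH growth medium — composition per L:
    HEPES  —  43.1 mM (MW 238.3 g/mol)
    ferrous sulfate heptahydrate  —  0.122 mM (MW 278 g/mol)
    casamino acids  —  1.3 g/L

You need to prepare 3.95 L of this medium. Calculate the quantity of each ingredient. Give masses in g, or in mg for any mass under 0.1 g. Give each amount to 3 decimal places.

Working volume: 3.95 L.
HEPES: 43.1 mmol/L × 238.3 g/mol × 3.95 L ÷ 1000 = 40.569 g
ferrous sulfate heptahydrate: 0.122 mmol/L × 278 g/mol × 3.95 L ÷ 1000 = 0.134 g
casamino acids: 1.3 g/L × 3.95 L = 5.135 g

HEPES 40.569 g; ferrous sulfate heptahydrate 0.134 g; casamino acids 5.135 g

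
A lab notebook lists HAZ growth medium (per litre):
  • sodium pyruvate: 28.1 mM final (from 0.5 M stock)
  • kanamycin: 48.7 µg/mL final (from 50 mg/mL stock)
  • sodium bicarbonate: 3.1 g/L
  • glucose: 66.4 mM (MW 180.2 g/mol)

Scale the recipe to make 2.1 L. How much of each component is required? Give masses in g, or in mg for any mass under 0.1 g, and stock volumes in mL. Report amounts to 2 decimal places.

Scale factor relative to 1 L: 2.1.
sodium pyruvate: V = C2·V2/C1 = 28.1 mM × 2100 mL ÷ 500 mM = 118.02 mL
kanamycin: C1V1 = C2V2 → 48.7 µg/mL × 2100 mL ÷ 50000 µg/mL = 2.05 mL
sodium bicarbonate: 3.1 g/L × 2.1 L = 6.51 g
glucose: 66.4 mmol/L × 180.2 g/mol × 2.1 L ÷ 1000 = 25.13 g

sodium pyruvate 118.02 mL; kanamycin 2.05 mL; sodium bicarbonate 6.51 g; glucose 25.13 g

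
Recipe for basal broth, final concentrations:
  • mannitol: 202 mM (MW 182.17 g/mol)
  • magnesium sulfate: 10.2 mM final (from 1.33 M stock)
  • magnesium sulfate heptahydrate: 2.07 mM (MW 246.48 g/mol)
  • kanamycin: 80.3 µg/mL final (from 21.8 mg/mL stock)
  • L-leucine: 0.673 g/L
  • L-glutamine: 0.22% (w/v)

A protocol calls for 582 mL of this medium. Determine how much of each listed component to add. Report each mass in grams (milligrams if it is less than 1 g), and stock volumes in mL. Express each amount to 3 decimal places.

mannitol 21.417 g; magnesium sulfate 4.463 mL; magnesium sulfate heptahydrate 296.944 mg; kanamycin 2.144 mL; L-leucine 391.686 mg; L-glutamine 1.280 g

Target volume = 582 mL = 0.582 L.
mannitol: 202 mmol/L × 182.17 g/mol × 0.582 L ÷ 1000 = 21.417 g
magnesium sulfate: dilute stock: 10.2 mM × 582 mL ÷ 1330 mM = 4.463 mL
magnesium sulfate heptahydrate: 2.07 mmol/L × 246.48 mg/mmol × 0.582 L = 296.944 mg
kanamycin: V = C2·V2/C1 = 80.3 µg/mL × 582 mL ÷ 21800 µg/mL = 2.144 mL
L-leucine: 0.673 g/L × 0.582 L = 0.391686 g = 391.686 mg
L-glutamine: 0.22 g per 100 mL × 582 mL ÷ 100 = 1.280 g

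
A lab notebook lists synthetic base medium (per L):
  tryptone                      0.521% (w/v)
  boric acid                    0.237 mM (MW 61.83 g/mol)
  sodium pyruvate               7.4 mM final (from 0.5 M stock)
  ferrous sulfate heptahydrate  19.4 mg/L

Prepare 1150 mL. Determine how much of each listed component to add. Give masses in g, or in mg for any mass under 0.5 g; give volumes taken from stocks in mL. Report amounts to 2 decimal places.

tryptone 5.99 g; boric acid 16.85 mg; sodium pyruvate 17.02 mL; ferrous sulfate heptahydrate 22.31 mg

Target volume = 1150 mL = 1.15 L.
tryptone: 0.521 g per 100 mL × 1150 mL ÷ 100 = 5.99 g
boric acid: 0.237 mmol/L × 61.83 mg/mmol × 1.15 L = 16.85 mg
sodium pyruvate: C1V1 = C2V2 → 7.4 mM × 1150 mL ÷ 500 mM = 17.02 mL
ferrous sulfate heptahydrate: 19.4 mg/L × 1.15 L = 22.31 mg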